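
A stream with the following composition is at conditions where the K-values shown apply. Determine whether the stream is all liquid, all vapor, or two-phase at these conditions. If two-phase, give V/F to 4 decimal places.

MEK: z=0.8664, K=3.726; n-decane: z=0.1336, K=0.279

all vapor

ΣzᵢKᵢ = 3.2655; Σzᵢ/Kᵢ = 0.7114.
Since Σzᵢ/Kᵢ < 1 the mixture is above its dew point — single vapor phase.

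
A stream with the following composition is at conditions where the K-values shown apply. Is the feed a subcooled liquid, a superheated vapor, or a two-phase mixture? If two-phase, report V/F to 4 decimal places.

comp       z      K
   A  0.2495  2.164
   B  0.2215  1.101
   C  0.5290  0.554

ΣzᵢKᵢ = 1.0769; Σzᵢ/Kᵢ = 1.2714.
Both exceed 1, so a two-phase solution exists.
Material balance + equilibrium reduce to Σ zᵢ(Kᵢ−1)/(1+ψ(Kᵢ−1)) = 0.
Newton–Raphson from ψ = 0.63:
  ψ = 0.6300: g = -0.13955, g' = -0.3181 → ψ = 0.1912
  ψ = 0.1912: g = 0.00156, g' = -0.3541 → ψ = 0.1956
Converged at ψ = 0.1956.

two-phase, V/F = 0.1956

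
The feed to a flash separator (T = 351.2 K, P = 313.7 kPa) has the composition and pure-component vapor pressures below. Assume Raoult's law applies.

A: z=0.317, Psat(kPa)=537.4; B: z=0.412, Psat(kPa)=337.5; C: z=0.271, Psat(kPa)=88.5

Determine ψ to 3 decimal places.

ψ = 0.205

Raoult's law: Kᵢ = Pᵢˢᵃᵗ/P = Pᵢˢᵃᵗ/313.7.
  K_A = 537.4/313.7 = 1.71310, K_B = 337.5/313.7 = 1.07587, K_C = 88.5/313.7 = 0.28212
Let ψ = V/F and solve Σ zᵢ(Kᵢ−1)/(1+ψ(Kᵢ−1)) = 0.
g(0) = ΣzᵢKᵢ − 1 = 0.063 and g(1) = 1 − Σzᵢ/Kᵢ = -0.529, so a root lies in (0, 1).
Newton–Raphson from ψ = 0.52:
  ψ = 0.520: g = -0.1155, g' = -0.444 → ψ = 0.260
  ψ = 0.260: g = -0.0177, g' = -0.328 → ψ = 0.206
  ψ = 0.206: g = -0.0003, g' = -0.317 → ψ = 0.205
Converged at ψ = 0.205.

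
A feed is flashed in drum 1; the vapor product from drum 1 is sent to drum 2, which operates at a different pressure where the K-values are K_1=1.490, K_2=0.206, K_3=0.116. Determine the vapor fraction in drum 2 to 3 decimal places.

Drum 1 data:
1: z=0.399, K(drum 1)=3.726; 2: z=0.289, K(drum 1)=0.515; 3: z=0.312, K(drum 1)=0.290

Drum 1:
Rachford–Rice: g(ψ₁) = Σ zᵢ(Kᵢ−1)/(1+ψ₁(Kᵢ−1)) = 0.
g(0) = ΣzᵢKᵢ − 1 = 0.726 and g(1) = 1 − Σzᵢ/Kᵢ = -0.744, so a root lies in (0, 1).
Newton iteration, ψ₁⁰ = 0.56:
  ψ₁ = 0.560: g = -0.1297, g' = -1.026 → ψ₁ = 0.434
Converged at ψ₁ = 0.434.
Drum-1 compositions:
  1: x = 0.183, y = 0.681
  2: x = 0.366, y = 0.189
  3: x = 0.451, y = 0.131
Drum-2 feed = drum-1 vapor: z₂ = (0.6806, 0.1886, 0.1308).
Drum 2:
Material balance + equilibrium reduce to Σ zᵢ(Kᵢ−1)/(1+ψ₂(Kᵢ−1)) = 0.
Feasibility: ΣzᵢKᵢ = 1.068, Σzᵢ/Kᵢ = 2.500 — both > 1, two phases present.
Iterate (Newton) starting at ψ₂ = 0.5:
  ψ₂ = 0.500: g = -0.1877, g' = -0.761 → ψ₂ = 0.253
  ψ₂ = 0.253: g = -0.0398, g' = -0.485 → ψ₂ = 0.171
  ψ₂ = 0.171: g = -0.0019, g' = -0.440 → ψ₂ = 0.167
Converged at ψ₂ = 0.167.
  1: x = 0.629, y = 0.937
  2: x = 0.217, y = 0.045
  3: x = 0.153, y = 0.018

V/F (drum 2) = 0.167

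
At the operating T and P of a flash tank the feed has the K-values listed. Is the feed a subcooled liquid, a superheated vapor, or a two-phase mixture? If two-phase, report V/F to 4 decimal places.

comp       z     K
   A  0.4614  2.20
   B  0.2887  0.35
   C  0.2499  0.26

two-phase, V/F = 0.2177

ΣzᵢKᵢ = 1.1811; Σzᵢ/Kᵢ = 1.9957.
Both exceed 1, so a two-phase solution exists.
Material balance + equilibrium reduce to Σ zᵢ(Kᵢ−1)/(1+ψ(Kᵢ−1)) = 0.
Newton iteration, ψ⁰ = 0.5:
  ψ = 0.5000: g = -0.22549, g' = -0.8720 → ψ = 0.2414
  ψ = 0.2414: g = -0.01842, g' = -0.7739 → ψ = 0.2176
  ψ = 0.2176: g = 0.00004, g' = -0.7776 → ψ = 0.2177
Converged at ψ = 0.2177.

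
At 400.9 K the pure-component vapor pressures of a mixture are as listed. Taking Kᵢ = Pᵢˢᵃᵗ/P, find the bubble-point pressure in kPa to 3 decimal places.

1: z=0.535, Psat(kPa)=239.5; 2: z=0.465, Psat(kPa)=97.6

At the bubble point ψ → 0, so ΣzᵢKᵢ = 1 with Kᵢ = Pᵢˢᵃᵗ/P ⇒ P = ΣzᵢPᵢˢᵃᵗ.
P = 0.535·239.5 + 0.465·97.6 = 173.517 kPa

Pbub = 173.517 kPa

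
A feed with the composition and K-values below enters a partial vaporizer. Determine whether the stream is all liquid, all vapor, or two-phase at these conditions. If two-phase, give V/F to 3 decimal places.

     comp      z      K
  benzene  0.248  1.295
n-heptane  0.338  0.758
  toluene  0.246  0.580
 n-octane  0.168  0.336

all liquid

ΣzᵢKᵢ = 0.776; Σzᵢ/Kᵢ = 1.562.
Since ΣzᵢKᵢ < 1 the mixture is below its bubble point — single liquid phase.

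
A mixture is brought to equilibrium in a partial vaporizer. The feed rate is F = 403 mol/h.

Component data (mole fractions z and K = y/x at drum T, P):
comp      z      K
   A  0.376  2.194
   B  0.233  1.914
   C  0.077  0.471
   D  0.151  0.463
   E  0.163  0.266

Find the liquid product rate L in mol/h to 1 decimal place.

Rachford–Rice: g(V/F) = Σ zᵢ(Kᵢ−1)/(1+V/F(Kᵢ−1)) = 0.
Feasibility: ΣzᵢKᵢ = 1.420, Σzᵢ/Kᵢ = 1.396 — both > 1, two phases present.
Newton iteration, V/F⁰ = 0.5:
  V/F = 0.500: g = 0.0720, g' = -0.642 → V/F = 0.612
  V/F = 0.612: g = -0.0024, g' = -0.692 → V/F = 0.609
Converged at V/F = 0.609.
Then V = V/F·F = 0.6087·403 = 245.3 mol/h and L = F − V = 157.7 mol/h.

L = 157.7 mol/h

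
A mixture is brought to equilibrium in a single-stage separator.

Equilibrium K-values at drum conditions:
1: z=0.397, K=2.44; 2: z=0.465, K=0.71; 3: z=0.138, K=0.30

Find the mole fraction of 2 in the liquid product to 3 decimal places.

Newton iteration, ψ⁰ = 0.39:
  ψ = 0.390: g = 0.0812, g' = -0.515 → ψ = 0.548
  ψ = 0.548: g = 0.0027, g' = -0.490 → ψ = 0.553
Converged at ψ = 0.553.
Compositions from xᵢ = zᵢ/(1+ψ(Kᵢ−1)), yᵢ = Kᵢxᵢ:
  1: x = 0.221, y = 0.539
  2: x = 0.554, y = 0.393
  3: x = 0.225, y = 0.068

x_2 = 0.554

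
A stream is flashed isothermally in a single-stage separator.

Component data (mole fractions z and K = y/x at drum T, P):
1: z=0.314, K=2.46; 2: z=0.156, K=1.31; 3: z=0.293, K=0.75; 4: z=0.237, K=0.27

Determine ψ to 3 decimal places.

ψ = 0.412

Material balance + equilibrium reduce to Σ zᵢ(Kᵢ−1)/(1+ψ(Kᵢ−1)) = 0.
g(0) = ΣzᵢKᵢ − 1 = 0.261 and g(1) = 1 − Σzᵢ/Kᵢ = -0.515, so a root lies in (0, 1).
Newton–Raphson from ψ = 0.5:
  ψ = 0.500: g = -0.0493, g' = -0.572 → ψ = 0.414
  ψ = 0.414: g = -0.0009, g' = -0.554 → ψ = 0.412
Converged at ψ = 0.412.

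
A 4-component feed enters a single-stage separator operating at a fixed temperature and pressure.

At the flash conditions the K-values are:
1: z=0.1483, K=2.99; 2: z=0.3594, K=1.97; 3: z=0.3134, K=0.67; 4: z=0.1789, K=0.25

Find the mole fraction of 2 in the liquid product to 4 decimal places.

Rachford–Rice: g(V/F) = Σ zᵢ(Kᵢ−1)/(1+V/F(Kᵢ−1)) = 0.
g(0) = ΣzᵢKᵢ − 1 = 0.4061 and g(1) = 1 − Σzᵢ/Kᵢ = -0.4154, so a root lies in (0, 1).
Newton–Raphson from V/F = 0.5:
  V/F = 0.5000: g = 0.04415, g' = -0.6075 → V/F = 0.5727
  V/F = 0.5727: g = -0.00066, g' = -0.6291 → V/F = 0.5716
Converged at V/F = 0.5716.
Compositions from xᵢ = zᵢ/(1+V/F(Kᵢ−1)), yᵢ = Kᵢxᵢ:
  1: x = 0.0694, y = 0.2074
  2: x = 0.2312, y = 0.4555
  3: x = 0.3863, y = 0.2588
  4: x = 0.3132, y = 0.0783

x_2 = 0.2312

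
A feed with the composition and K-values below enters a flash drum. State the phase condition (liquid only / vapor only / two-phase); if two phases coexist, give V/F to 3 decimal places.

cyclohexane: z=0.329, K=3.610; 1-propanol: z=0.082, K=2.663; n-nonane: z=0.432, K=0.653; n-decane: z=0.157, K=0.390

ΣzᵢKᵢ = 1.749; Σzᵢ/Kᵢ = 1.186.
Both exceed 1, so a two-phase solution exists.
Rachford–Rice: g(ψ) = Σ zᵢ(Kᵢ−1)/(1+ψ(Kᵢ−1)) = 0.
Iterate (Newton) starting at ψ = 0.68:
  ψ = 0.680: g = 0.0136, g' = -0.601 → ψ = 0.703
Converged at ψ = 0.703.

two-phase, V/F = 0.703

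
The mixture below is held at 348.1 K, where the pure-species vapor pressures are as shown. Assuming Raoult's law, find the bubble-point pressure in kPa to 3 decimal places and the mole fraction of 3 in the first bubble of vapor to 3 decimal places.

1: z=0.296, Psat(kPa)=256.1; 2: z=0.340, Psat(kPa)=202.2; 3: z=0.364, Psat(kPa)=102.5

At the bubble point ψ → 0, so ΣzᵢKᵢ = 1 with Kᵢ = Pᵢˢᵃᵗ/P ⇒ P = ΣzᵢPᵢˢᵃᵗ.
P = 0.296·256.1 + 0.340·202.2 + 0.364·102.5 = 181.864 kPa
yᵢ = zᵢPᵢˢᵃᵗ/P ⇒ y_3 = 0.364·102.5/181.864 = 0.205

Pbub = 181.864 kPa, y_3 = 0.205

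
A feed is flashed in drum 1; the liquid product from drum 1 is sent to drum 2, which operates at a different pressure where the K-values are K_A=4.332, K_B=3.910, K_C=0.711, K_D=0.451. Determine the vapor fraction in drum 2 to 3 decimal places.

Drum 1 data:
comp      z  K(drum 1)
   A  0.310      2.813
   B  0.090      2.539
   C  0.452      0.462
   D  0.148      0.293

V/F (drum 2) = 0.453

Drum 1:
Let ψ₁ = V/F and solve Σ zᵢ(Kᵢ−1)/(1+ψ₁(Kᵢ−1)) = 0.
Feasibility: ΣzᵢKᵢ = 1.353, Σzᵢ/Kᵢ = 1.629 — both > 1, two phases present.
Newton iteration, ψ₁⁰ = 0.34:
  ψ₁ = 0.340: g = 0.0033, g' = -0.806 → ψ₁ = 0.344
Converged at ψ₁ = 0.344.
Drum-1 compositions:
  A: x = 0.191, y = 0.537
  B: x = 0.059, y = 0.149
  C: x = 0.555, y = 0.256
  D: x = 0.196, y = 0.057
Drum-2 feed = drum-1 liquid: z₂ = (0.1909, 0.0588, 0.5547, 0.1956).
Drum 2:
Material balance + equilibrium reduce to Σ zᵢ(Kᵢ−1)/(1+ψ₂(Kᵢ−1)) = 0.
Feasibility: ΣzᵢKᵢ = 1.540, Σzᵢ/Kᵢ = 1.273 — both > 1, two phases present.
Newton–Raphson from ψ₂ = 0.42:
  ψ₂ = 0.420: g = 0.0202, g' = -0.629 → ψ₂ = 0.452
  ψ₂ = 0.452: g = 0.0005, g' = -0.596 → ψ₂ = 0.453
Converged at ψ₂ = 0.453.
  A: x = 0.076, y = 0.330
  B: x = 0.025, y = 0.099
  C: x = 0.638, y = 0.454
  D: x = 0.260, y = 0.117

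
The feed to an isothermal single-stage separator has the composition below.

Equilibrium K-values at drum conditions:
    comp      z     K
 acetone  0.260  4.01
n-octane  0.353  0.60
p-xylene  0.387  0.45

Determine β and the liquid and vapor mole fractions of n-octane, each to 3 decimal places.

Iterate (Newton) starting at β = 0.5:
  β = 0.500: g = -0.1577, g' = -0.686 → β = 0.270
  β = 0.270: g = 0.0232, g' = -0.949 → β = 0.295
Converged at β = 0.295.
Compositions from xᵢ = zᵢ/(1+β(Kᵢ−1)), yᵢ = Kᵢxᵢ:
  acetone: x = 0.138, y = 0.552
  n-octane: x = 0.400, y = 0.240
  p-xylene: x = 0.462, y = 0.208

β = 0.295, x_n-octane = 0.400, y_n-octane = 0.240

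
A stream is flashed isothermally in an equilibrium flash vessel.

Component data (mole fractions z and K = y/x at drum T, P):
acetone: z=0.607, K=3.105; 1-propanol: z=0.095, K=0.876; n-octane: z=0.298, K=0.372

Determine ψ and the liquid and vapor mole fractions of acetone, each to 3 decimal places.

ψ = 0.898, x_acetone = 0.210, y_acetone = 0.652

Material balance + equilibrium reduce to Σ zᵢ(Kᵢ−1)/(1+ψ(Kᵢ−1)) = 0.
Check two-phase: ΣzᵢKᵢ = 2.079 > 1 and Σzᵢ/Kᵢ = 1.105 > 1, so g(0) = 1.079 > 0 and g(1) = -0.105 < 0.
Newton iteration, ψ⁰ = 0.53:
  ψ = 0.530: g = 0.3108, g' = -0.867 → ψ = 0.889
  ψ = 0.889: g = 0.0084, g' = -0.930 → ψ = 0.898
Converged at ψ = 0.898.
Compositions from xᵢ = zᵢ/(1+ψ(Kᵢ−1)), yᵢ = Kᵢxᵢ:
  acetone: x = 0.210, y = 0.652
  1-propanol: x = 0.107, y = 0.094
  n-octane: x = 0.683, y = 0.254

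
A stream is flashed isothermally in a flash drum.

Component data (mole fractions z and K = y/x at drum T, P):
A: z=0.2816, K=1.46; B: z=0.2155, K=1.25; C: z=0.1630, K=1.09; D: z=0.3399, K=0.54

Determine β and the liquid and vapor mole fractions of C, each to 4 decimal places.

Material balance + equilibrium reduce to Σ zᵢ(Kᵢ−1)/(1+β(Kᵢ−1)) = 0.
g(0) = ΣzᵢKᵢ − 1 = 0.0417 and g(1) = 1 − Σzᵢ/Kᵢ = -0.1443, so a root lies in (0, 1).
Newton iteration, β⁰ = 0.5:
  β = 0.5000: g = -0.03582, g' = -0.1725 → β = 0.2924
  β = 0.2924: g = -0.00198, g' = -0.1553 → β = 0.2797
  β = 0.2797: g = -0.00000, g' = -0.1545 → β = 0.2796
Converged at β = 0.2796.
Compositions from xᵢ = zᵢ/(1+β(Kᵢ−1)), yᵢ = Kᵢxᵢ:
  A: x = 0.2495, y = 0.3643
  B: x = 0.2014, y = 0.2518
  C: x = 0.1590, y = 0.1733
  D: x = 0.3901, y = 0.2106

β = 0.2796, x_C = 0.1590, y_C = 0.1733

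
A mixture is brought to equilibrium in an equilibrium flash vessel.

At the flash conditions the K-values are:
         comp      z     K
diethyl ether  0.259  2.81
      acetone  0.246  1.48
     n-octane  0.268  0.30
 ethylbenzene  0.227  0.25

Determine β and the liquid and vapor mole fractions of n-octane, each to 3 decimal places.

Newton–Raphson from β = 0.38:
  β = 0.380: g = -0.1161, g' = -0.832 → β = 0.240
Converged at β = 0.240.
Compositions from xᵢ = zᵢ/(1+β(Kᵢ−1)), yᵢ = Kᵢxᵢ:
  diethyl ether: x = 0.181, y = 0.508
  acetone: x = 0.221, y = 0.327
  n-octane: x = 0.322, y = 0.097
  ethylbenzene: x = 0.277, y = 0.069

β = 0.240, x_n-octane = 0.322, y_n-octane = 0.097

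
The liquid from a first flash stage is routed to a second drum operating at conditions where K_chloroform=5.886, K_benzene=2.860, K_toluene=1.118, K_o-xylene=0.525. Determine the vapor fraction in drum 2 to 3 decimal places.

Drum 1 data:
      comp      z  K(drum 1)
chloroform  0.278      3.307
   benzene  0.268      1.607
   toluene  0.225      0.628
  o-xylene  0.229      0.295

Drum 1:
Let ψ₁ = V/F and solve Σ zᵢ(Kᵢ−1)/(1+ψ₁(Kᵢ−1)) = 0.
g(0) = ΣzᵢKᵢ − 1 = 0.559 and g(1) = 1 − Σzᵢ/Kᵢ = -0.385, so a root lies in (0, 1).
Iterate (Newton) starting at ψ₁ = 0.39:
  ψ₁ = 0.390: g = 0.1486, g' = -0.734 → ψ₁ = 0.593
  ψ₁ = 0.593: g = 0.0060, g' = -0.704 → ψ₁ = 0.601
Converged at ψ₁ = 0.601.
Drum-1 compositions:
  chloroform: x = 0.116, y = 0.385
  benzene: x = 0.196, y = 0.316
  toluene: x = 0.290, y = 0.182
  o-xylene: x = 0.397, y = 0.117
Drum-2 feed = drum-1 liquid: z₂ = (0.1165, 0.1964, 0.2898, 0.3974).
Drum 2:
Iterate (Newton) starting at ψ₂ = 0.5:
  ψ₂ = 0.500: g = 0.1393, g' = -0.575 → ψ₂ = 0.742
  ψ₂ = 0.742: g = 0.0163, g' = -0.467 → ψ₂ = 0.777
Converged at ψ₂ = 0.777.
  chloroform: x = 0.024, y = 0.143
  benzene: x = 0.080, y = 0.230
  toluene: x = 0.265, y = 0.297
  o-xylene: x = 0.630, y = 0.331

V/F (drum 2) = 0.777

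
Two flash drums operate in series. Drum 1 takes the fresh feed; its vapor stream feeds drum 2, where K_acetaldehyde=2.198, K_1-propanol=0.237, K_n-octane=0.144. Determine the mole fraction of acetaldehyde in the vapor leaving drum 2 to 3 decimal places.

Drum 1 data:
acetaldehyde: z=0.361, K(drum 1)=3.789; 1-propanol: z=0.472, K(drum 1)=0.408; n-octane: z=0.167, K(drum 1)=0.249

Drum 1:
Iterate (Newton) starting at ψ₁ = 0.5:
  ψ₁ = 0.500: g = -0.1773, g' = -1.065 → ψ₁ = 0.334
  ψ₁ = 0.334: g = 0.0061, g' = -1.178 → ψ₁ = 0.339
Converged at ψ₁ = 0.339.
Drum-1 compositions:
  acetaldehyde: x = 0.186, y = 0.703
  1-propanol: x = 0.590, y = 0.241
  n-octane: x = 0.224, y = 0.056
Drum-2 feed = drum-1 vapor: z₂ = (0.7033, 0.2409, 0.0558).
Drum 2:
Let ψ₂ = V/F and solve Σ zᵢ(Kᵢ−1)/(1+ψ₂(Kᵢ−1)) = 0.
Feasibility: ΣzᵢKᵢ = 1.611, Σzᵢ/Kᵢ = 1.724 — both > 1, two phases present.
Iterate (Newton) starting at ψ₂ = 0.32:
  ψ₂ = 0.320: g = 0.3002, g' = -0.850 → ψ₂ = 0.673
  ψ₂ = 0.673: g = -0.0239, g' = -1.129 → ψ₂ = 0.652
  ψ₂ = 0.652: g = -0.0005, g' = -1.082 → ψ₂ = 0.651
Converged at ψ₂ = 0.651.
  acetaldehyde: x = 0.395, y = 0.868
  1-propanol: x = 0.479, y = 0.113
  n-octane: x = 0.126, y = 0.018

y_acetaldehyde (drum 2) = 0.868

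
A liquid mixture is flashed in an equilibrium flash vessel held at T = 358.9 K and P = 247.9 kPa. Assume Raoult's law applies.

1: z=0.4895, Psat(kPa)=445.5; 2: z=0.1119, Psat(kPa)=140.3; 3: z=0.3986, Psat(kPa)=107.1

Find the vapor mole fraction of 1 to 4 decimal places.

y_1 = 0.7254

Raoult's law: Kᵢ = Pᵢˢᵃᵗ/P = Pᵢˢᵃᵗ/247.9.
  K_1 = 445.5/247.9 = 1.797096, K_2 = 140.3/247.9 = 0.565954, K_3 = 107.1/247.9 = 0.432029
Rachford–Rice: g(ψ) = Σ zᵢ(Kᵢ−1)/(1+ψ(Kᵢ−1)) = 0.
Check two-phase: ΣzᵢKᵢ = 1.1152 > 1 and Σzᵢ/Kᵢ = 1.3927 > 1, so g(0) = 0.1152 > 0 and g(1) = -0.3927 < 0.
Newton–Raphson from ψ = 0.5:
  ψ = 0.5000: g = -0.09923, g' = -0.4442 → ψ = 0.2766
  ψ = 0.2766: g = -0.00410, g' = -0.4170 → ψ = 0.2668
Converged at ψ = 0.2668.
Compositions from xᵢ = zᵢ/(1+ψ(Kᵢ−1)), yᵢ = Kᵢxᵢ:
  1: x = 0.4037, y = 0.7254
  2: x = 0.1266, y = 0.0716
  3: x = 0.4698, y = 0.2030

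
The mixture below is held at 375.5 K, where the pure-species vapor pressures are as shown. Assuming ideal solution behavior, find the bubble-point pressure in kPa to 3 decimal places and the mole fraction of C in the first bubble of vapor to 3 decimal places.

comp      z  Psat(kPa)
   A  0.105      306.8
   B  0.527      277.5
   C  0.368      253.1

At the bubble point ψ → 0, so ΣzᵢKᵢ = 1 with Kᵢ = Pᵢˢᵃᵗ/P ⇒ P = ΣzᵢPᵢˢᵃᵗ.
P = 0.105·306.8 + 0.527·277.5 + 0.368·253.1 = 271.597 kPa
yᵢ = zᵢPᵢˢᵃᵗ/P ⇒ y_C = 0.368·253.1/271.597 = 0.343

Pbub = 271.597 kPa, y_C = 0.343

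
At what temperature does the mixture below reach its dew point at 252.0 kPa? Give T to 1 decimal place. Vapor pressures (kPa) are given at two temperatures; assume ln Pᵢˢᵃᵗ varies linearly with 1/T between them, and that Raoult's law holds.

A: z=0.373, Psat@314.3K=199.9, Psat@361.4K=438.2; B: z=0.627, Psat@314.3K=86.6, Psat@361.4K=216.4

T = 358.0 K

Dew-point temperature: Σzᵢ·P/Pᵢˢᵃᵗ(T) = 1. Interpolate ln Pᵢˢᵃᵗ = aᵢ + bᵢ/T.
  T = 314.3 K: ΣzᵢP/Pᵢˢᵃᵗ = 2.2947
  T = 361.4 K: ΣzᵢP/Pᵢˢᵃᵗ = 0.9447
  T = 337.9 K: ΣzᵢP/Pᵢˢᵃᵗ = 1.4256
  T = 349.6 K: ΣzᵢP/Pᵢˢᵃᵗ = 1.1534
  T = 355.5 K: ΣzᵢP/Pᵢˢᵃᵗ = 1.0421
  T = 358.4 K: ΣzᵢP/Pᵢˢᵃᵗ = 0.9926
Interpolating between 355.5 K and 358.4 K gives T ≈ 358.0 K.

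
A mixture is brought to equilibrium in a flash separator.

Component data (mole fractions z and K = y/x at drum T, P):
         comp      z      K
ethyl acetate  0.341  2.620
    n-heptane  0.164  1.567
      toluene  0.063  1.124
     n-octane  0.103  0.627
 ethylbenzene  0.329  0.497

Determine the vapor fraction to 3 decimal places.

ψ = 0.756

Let ψ = V/F and solve Σ zᵢ(Kᵢ−1)/(1+ψ(Kᵢ−1)) = 0.
Feasibility: ΣzᵢKᵢ = 1.449, Σzᵢ/Kᵢ = 1.117 — both > 1, two phases present.
Newton–Raphson from ψ = 0.41:
  ψ = 0.410: g = 0.1610, g' = -0.511 → ψ = 0.725
  ψ = 0.725: g = 0.0139, g' = -0.450 → ψ = 0.756
Converged at ψ = 0.756.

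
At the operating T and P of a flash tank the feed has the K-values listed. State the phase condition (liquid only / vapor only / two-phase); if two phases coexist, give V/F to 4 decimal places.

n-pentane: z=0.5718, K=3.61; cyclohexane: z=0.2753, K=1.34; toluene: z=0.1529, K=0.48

ΣzᵢKᵢ = 2.5065; Σzᵢ/Kᵢ = 0.6824.
Since Σzᵢ/Kᵢ < 1 the mixture is above its dew point — single vapor phase.

vapor only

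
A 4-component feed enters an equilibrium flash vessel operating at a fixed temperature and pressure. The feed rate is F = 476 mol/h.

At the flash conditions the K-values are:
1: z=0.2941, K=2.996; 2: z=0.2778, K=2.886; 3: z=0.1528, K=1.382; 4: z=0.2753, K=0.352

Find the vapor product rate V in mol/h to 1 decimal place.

V = 437.9 mol/h

Material balance + equilibrium reduce to Σ zᵢ(Kᵢ−1)/(1+ψ(Kᵢ−1)) = 0.
Check two-phase: ΣzᵢKᵢ = 1.9909 > 1 and Σzᵢ/Kᵢ = 1.0871 > 1, so g(0) = 0.9909 > 0 and g(1) = -0.0871 < 0.
Iterate (Newton) starting at ψ = 0.52:
  ψ = 0.5200: g = 0.33221, g' = -0.8125 → ψ = 0.9289
  ψ = 0.9289: g = -0.00898, g' = -1.0160 → ψ = 0.9200
Converged at ψ = 0.9200.
Then V = ψ·F = 0.9200·476 = 437.9 mol/h and L = F − V = 38.1 mol/h.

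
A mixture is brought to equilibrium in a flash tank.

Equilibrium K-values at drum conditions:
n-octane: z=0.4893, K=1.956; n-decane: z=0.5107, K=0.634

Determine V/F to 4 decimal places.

V/F = 0.8027

Material balance + equilibrium reduce to Σ zᵢ(Kᵢ−1)/(1+V/F(Kᵢ−1)) = 0.
Feasibility: ΣzᵢKᵢ = 1.2809, Σzᵢ/Kᵢ = 1.0557 — both > 1, two phases present.
Iterate (Newton) starting at V/F = 0.41:
  V/F = 0.4100: g = 0.11613, g' = -0.3255 → V/F = 0.7668
  V/F = 0.7668: g = 0.01007, g' = -0.2811 → V/F = 0.8026
  V/F = 0.8026: g = 0.00002, g' = -0.2803 → V/F = 0.8027
Converged at V/F = 0.8027.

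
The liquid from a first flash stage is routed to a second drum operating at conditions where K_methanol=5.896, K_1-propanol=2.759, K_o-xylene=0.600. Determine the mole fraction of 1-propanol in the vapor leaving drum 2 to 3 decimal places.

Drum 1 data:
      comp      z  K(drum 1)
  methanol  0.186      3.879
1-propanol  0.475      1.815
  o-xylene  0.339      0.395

y_1-propanol (drum 2) = 0.407

Drum 1:
Let ψ₁ = V/F and solve Σ zᵢ(Kᵢ−1)/(1+ψ₁(Kᵢ−1)) = 0.
Check two-phase: ΣzᵢKᵢ = 1.718 > 1 and Σzᵢ/Kᵢ = 1.168 > 1, so g(0) = 0.718 > 0 and g(1) = -0.168 < 0.
Newton–Raphson from ψ₁ = 0.5:
  ψ₁ = 0.500: g = 0.2005, g' = -0.673 → ψ₁ = 0.798
  ψ₁ = 0.798: g = 0.0006, g' = -0.721 → ψ₁ = 0.799
Converged at ψ₁ = 0.799.
Drum-1 compositions:
  methanol: x = 0.056, y = 0.219
  1-propanol: x = 0.288, y = 0.522
  o-xylene: x = 0.656, y = 0.259
Drum-2 feed = drum-1 liquid: z₂ = (0.0564, 0.2877, 0.6559).
Drum 2:
Material balance + equilibrium reduce to Σ zᵢ(Kᵢ−1)/(1+ψ₂(Kᵢ−1)) = 0.
g(0) = ΣzᵢKᵢ − 1 = 0.520 and g(1) = 1 − Σzᵢ/Kᵢ = -0.207, so a root lies in (0, 1).
Iterate (Newton) starting at ψ₂ = 0.4:
  ψ₂ = 0.400: g = 0.0781, g' = -0.610 → ψ₂ = 0.528
  ψ₂ = 0.528: g = 0.0068, g' = -0.513 → ψ₂ = 0.541
Converged at ψ₂ = 0.541.
  methanol: x = 0.015, y = 0.091
  1-propanol: x = 0.147, y = 0.407
  o-xylene: x = 0.837, y = 0.502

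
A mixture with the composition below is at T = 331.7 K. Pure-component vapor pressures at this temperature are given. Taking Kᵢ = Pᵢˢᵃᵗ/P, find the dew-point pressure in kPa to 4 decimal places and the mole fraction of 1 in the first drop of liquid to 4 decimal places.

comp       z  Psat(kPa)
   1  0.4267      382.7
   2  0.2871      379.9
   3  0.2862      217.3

Pdew = 313.6988 kPa, x_1 = 0.3498

At the dew point ψ → 1, so Σzᵢ/Kᵢ = 1 with Kᵢ = Pᵢˢᵃᵗ/P ⇒ 1/P = Σzᵢ/Pᵢˢᵃᵗ.
1/P = 0.4267/382.7 + 0.2871/379.9 + 0.2862/217.3 = 0.0031878 ⇒ P = 313.6988 kPa
xᵢ = zᵢP/Pᵢˢᵃᵗ ⇒ x_1 = 0.4267·313.6988/382.7 = 0.3498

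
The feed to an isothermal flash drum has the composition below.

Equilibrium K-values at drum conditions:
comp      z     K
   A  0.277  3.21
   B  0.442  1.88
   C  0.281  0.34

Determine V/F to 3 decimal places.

V/F = 0.864

Material balance + equilibrium reduce to Σ zᵢ(Kᵢ−1)/(1+V/F(Kᵢ−1)) = 0.
Feasibility: ΣzᵢKᵢ = 1.816, Σzᵢ/Kᵢ = 1.148 — both > 1, two phases present.
Iterate (Newton) starting at V/F = 0.56:
  V/F = 0.560: g = 0.2399, g' = -0.732 → V/F = 0.888
  V/F = 0.888: g = -0.0230, g' = -0.976 → V/F = 0.864
Converged at V/F = 0.864.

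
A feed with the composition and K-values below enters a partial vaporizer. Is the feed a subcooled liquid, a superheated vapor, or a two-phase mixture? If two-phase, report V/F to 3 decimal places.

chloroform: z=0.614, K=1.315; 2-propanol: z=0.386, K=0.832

ΣzᵢKᵢ = 1.129; Σzᵢ/Kᵢ = 0.931.
Since Σzᵢ/Kᵢ < 1 the mixture is above its dew point — single vapor phase.

superheated vapor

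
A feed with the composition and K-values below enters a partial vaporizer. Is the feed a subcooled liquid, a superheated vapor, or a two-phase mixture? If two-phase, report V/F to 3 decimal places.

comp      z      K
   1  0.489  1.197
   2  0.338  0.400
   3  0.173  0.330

ΣzᵢKᵢ = 0.778; Σzᵢ/Kᵢ = 1.778.
Since ΣzᵢKᵢ < 1 the mixture is below its bubble point — single liquid phase.

subcooled liquid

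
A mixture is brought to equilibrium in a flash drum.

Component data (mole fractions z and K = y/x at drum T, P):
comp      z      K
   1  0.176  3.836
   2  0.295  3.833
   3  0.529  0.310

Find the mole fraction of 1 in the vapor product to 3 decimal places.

y_1 = 0.281

Rachford–Rice: g(ψ) = Σ zᵢ(Kᵢ−1)/(1+ψ(Kᵢ−1)) = 0.
Check two-phase: ΣzᵢKᵢ = 1.970 > 1 and Σzᵢ/Kᵢ = 1.829 > 1, so g(0) = 0.970 > 0 and g(1) = -0.829 < 0.
Newton–Raphson from ψ = 0.37:
  ψ = 0.370: g = 0.1614, g' = -1.356 → ψ = 0.489
  ψ = 0.489: g = 0.0085, g' = -1.238 → ψ = 0.496
Converged at ψ = 0.496.
Compositions from xᵢ = zᵢ/(1+ψ(Kᵢ−1)), yᵢ = Kᵢxᵢ:
  1: x = 0.073, y = 0.281
  2: x = 0.123, y = 0.470
  3: x = 0.804, y = 0.249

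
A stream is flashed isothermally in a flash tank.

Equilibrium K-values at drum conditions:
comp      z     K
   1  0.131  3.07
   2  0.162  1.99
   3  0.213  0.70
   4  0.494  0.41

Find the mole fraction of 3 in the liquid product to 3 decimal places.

Material balance + equilibrium reduce to Σ zᵢ(Kᵢ−1)/(1+β(Kᵢ−1)) = 0.
Check two-phase: ΣzᵢKᵢ = 1.076 > 1 and Σzᵢ/Kᵢ = 1.633 > 1, so g(0) = 0.076 > 0 and g(1) = -0.633 < 0.
Newton iteration, β⁰ = 0.42:
  β = 0.420: g = -0.2023, g' = -0.569 → β = 0.064
  β = 0.064: g = 0.0219, g' = -0.783 → β = 0.092
  β = 0.092: g = 0.0006, g' = -0.741 → β = 0.093
Converged at β = 0.093.
Compositions from xᵢ = zᵢ/(1+β(Kᵢ−1)), yᵢ = Kᵢxᵢ:
  1: x = 0.110, y = 0.337
  2: x = 0.148, y = 0.295
  3: x = 0.219, y = 0.153
  4: x = 0.523, y = 0.214

x_3 = 0.219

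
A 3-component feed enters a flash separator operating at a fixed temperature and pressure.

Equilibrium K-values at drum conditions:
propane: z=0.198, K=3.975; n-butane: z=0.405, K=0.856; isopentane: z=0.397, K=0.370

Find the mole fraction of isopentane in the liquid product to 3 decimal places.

x_isopentane = 0.463

Rachford–Rice: g(ψ) = Σ zᵢ(Kᵢ−1)/(1+ψ(Kᵢ−1)) = 0.
Feasibility: ΣzᵢKᵢ = 1.281, Σzᵢ/Kᵢ = 1.596 — both > 1, two phases present.
Newton–Raphson from ψ = 0.5:
  ψ = 0.500: g = -0.1912, g' = -0.629 → ψ = 0.196
  ψ = 0.196: g = 0.0268, g' = -0.913 → ψ = 0.225
  ψ = 0.225: g = 0.0009, g' = -0.851 → ψ = 0.226
Converged at ψ = 0.226.
Compositions from xᵢ = zᵢ/(1+ψ(Kᵢ−1)), yᵢ = Kᵢxᵢ:
  propane: x = 0.118, y = 0.470
  n-butane: x = 0.419, y = 0.358
  isopentane: x = 0.463, y = 0.171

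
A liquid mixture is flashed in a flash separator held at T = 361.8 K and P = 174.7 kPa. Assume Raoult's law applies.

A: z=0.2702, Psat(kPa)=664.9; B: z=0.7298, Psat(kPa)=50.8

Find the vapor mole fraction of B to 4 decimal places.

Raoult's law: Kᵢ = Pᵢˢᵃᵗ/P = Pᵢˢᵃᵗ/174.7.
  K_A = 664.9/174.7 = 3.805953, K_B = 50.8/174.7 = 0.290784
Let β = V/F and solve Σ zᵢ(Kᵢ−1)/(1+β(Kᵢ−1)) = 0.
Check two-phase: ΣzᵢKᵢ = 1.2406 > 1 and Σzᵢ/Kᵢ = 2.5808 > 1, so g(0) = 0.2406 > 0 and g(1) = -1.5808 < 0.
Binary case is linear: z₁(K₁−1)(1+β(K₂−1)) + z₂(K₂−1)(1+β(K₁−1)) = 0
⇒ β = [z₁(K₁−1)+z₂(K₂−1)] / [−(K₁−1)(K₂−1)] = 0.24058/1.99003 = 0.1209
Compositions from xᵢ = zᵢ/(1+β(Kᵢ−1)), yᵢ = Kᵢxᵢ:
  A: x = 0.2018, y = 0.7679
  B: x = 0.7982, y = 0.2321

y_B = 0.2321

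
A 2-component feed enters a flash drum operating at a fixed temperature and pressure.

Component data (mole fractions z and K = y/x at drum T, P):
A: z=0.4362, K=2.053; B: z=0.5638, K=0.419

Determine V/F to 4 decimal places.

V/F = 0.2154

Rachford–Rice: g(V/F) = Σ zᵢ(Kᵢ−1)/(1+V/F(Kᵢ−1)) = 0.
Feasibility: ΣzᵢKᵢ = 1.1318, Σzᵢ/Kᵢ = 1.5581 — both > 1, two phases present.
Binary case is linear: z₁(K₁−1)(1+V/F(K₂−1)) + z₂(K₂−1)(1+V/F(K₁−1)) = 0
⇒ V/F = [z₁(K₁−1)+z₂(K₂−1)] / [−(K₁−1)(K₂−1)] = 0.13175/0.61179 = 0.2154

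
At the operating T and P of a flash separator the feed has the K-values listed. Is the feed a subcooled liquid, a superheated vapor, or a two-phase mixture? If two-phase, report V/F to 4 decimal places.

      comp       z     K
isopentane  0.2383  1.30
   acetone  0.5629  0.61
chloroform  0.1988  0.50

ΣzᵢKᵢ = 0.7526; Σzᵢ/Kᵢ = 1.5037.
Since ΣzᵢKᵢ < 1 the mixture is below its bubble point — single liquid phase.

subcooled liquid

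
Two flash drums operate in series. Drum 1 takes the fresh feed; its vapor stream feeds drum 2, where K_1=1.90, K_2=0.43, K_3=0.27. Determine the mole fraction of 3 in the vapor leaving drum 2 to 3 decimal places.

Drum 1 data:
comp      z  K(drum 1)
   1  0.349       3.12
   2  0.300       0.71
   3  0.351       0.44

Drum 1:
Rachford–Rice: g(ψ₁) = Σ zᵢ(Kᵢ−1)/(1+ψ₁(Kᵢ−1)) = 0.
Feasibility: ΣzᵢKᵢ = 1.456, Σzᵢ/Kᵢ = 1.332 — both > 1, two phases present.
Iterate (Newton) starting at ψ₁ = 0.53:
  ψ₁ = 0.530: g = -0.0339, g' = -0.606 → ψ₁ = 0.474
  ψ₁ = 0.474: g = 0.0006, g' = -0.628 → ψ₁ = 0.475
Converged at ψ₁ = 0.475.
Drum-1 compositions:
  1: x = 0.174, y = 0.543
  2: x = 0.348, y = 0.247
  3: x = 0.478, y = 0.210
Drum-2 feed = drum-1 vapor: z₂ = (0.5426, 0.2470, 0.2104).
Drum 2:
Let ψ₂ = V/F and solve Σ zᵢ(Kᵢ−1)/(1+ψ₂(Kᵢ−1)) = 0.
Check two-phase: ΣzᵢKᵢ = 1.194 > 1 and Σzᵢ/Kᵢ = 1.639 > 1, so g(0) = 0.194 > 0 and g(1) = -0.639 < 0.
Newton iteration, ψ₂⁰ = 0.5:
  ψ₂ = 0.500: g = -0.1020, g' = -0.644 → ψ₂ = 0.342
  ψ₂ = 0.342: g = -0.0060, g' = -0.580 → ψ₂ = 0.331
Converged at ψ₂ = 0.331.
  1: x = 0.418, y = 0.794
  2: x = 0.305, y = 0.131
  3: x = 0.278, y = 0.075

y_3 (drum 2) = 0.075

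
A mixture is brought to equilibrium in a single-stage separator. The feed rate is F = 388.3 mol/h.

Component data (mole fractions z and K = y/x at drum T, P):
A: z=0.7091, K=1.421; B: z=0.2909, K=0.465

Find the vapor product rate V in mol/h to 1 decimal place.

V = 246.4 mol/h

Binary case is linear: z₁(K₁−1)(1+ψ(K₂−1)) + z₂(K₂−1)(1+ψ(K₁−1)) = 0
⇒ ψ = [z₁(K₁−1)+z₂(K₂−1)] / [−(K₁−1)(K₂−1)] = 0.14290/0.22523 = 0.6344
Then V = ψ·F = 0.6344·388.3 = 246.4 mol/h and L = F − V = 141.9 mol/h.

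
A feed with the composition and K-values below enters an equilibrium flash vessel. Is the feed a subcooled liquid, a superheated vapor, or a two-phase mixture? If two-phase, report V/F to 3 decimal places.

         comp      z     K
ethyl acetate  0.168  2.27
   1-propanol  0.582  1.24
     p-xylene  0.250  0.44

two-phase, V/F = 0.707

ΣzᵢKᵢ = 1.213; Σzᵢ/Kᵢ = 1.112.
Both exceed 1, so a two-phase solution exists.
Material balance + equilibrium reduce to Σ zᵢ(Kᵢ−1)/(1+ψ(Kᵢ−1)) = 0.
Newton iteration, ψ⁰ = 0.5:
  ψ = 0.500: g = 0.0608, g' = -0.279 → ψ = 0.718
  ψ = 0.718: g = -0.0033, g' = -0.318 → ψ = 0.707
Converged at ψ = 0.707.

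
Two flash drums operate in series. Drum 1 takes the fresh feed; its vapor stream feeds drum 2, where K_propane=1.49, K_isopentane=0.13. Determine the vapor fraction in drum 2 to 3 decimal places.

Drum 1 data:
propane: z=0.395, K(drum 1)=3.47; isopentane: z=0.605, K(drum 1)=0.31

V/F (drum 2) = 0.376

Drum 1:
Rachford–Rice: g(ψ₁) = Σ zᵢ(Kᵢ−1)/(1+ψ₁(Kᵢ−1)) = 0.
Check two-phase: ΣzᵢKᵢ = 1.558 > 1 and Σzᵢ/Kᵢ = 2.065 > 1, so g(0) = 0.558 > 0 and g(1) = -1.065 < 0.
Newton iteration, ψ₁⁰ = 0.5:
  ψ₁ = 0.500: g = -0.2008, g' = -1.154 → ψ₁ = 0.326
  ψ₁ = 0.326: g = 0.0019, g' = -1.219 → ψ₁ = 0.328
Converged at ψ₁ = 0.328.
Drum-1 compositions:
  propane: x = 0.218, y = 0.758
  isopentane: x = 0.782, y = 0.242
Drum-2 feed = drum-1 vapor: z₂ = (0.7577, 0.2423).
Drum 2:
Material balance + equilibrium reduce to Σ zᵢ(Kᵢ−1)/(1+ψ₂(Kᵢ−1)) = 0.
g(0) = ΣzᵢKᵢ − 1 = 0.160 and g(1) = 1 − Σzᵢ/Kᵢ = -1.372, so a root lies in (0, 1).
Newton iteration, ψ₂⁰ = 0.5:
  ψ₂ = 0.500: g = -0.0749, g' = -0.692 → ψ₂ = 0.392
  ψ₂ = 0.392: g = -0.0083, g' = -0.550 → ψ₂ = 0.377
  ψ₂ = 0.377: g = -0.0001, g' = -0.535 → ψ₂ = 0.376
Converged at ψ₂ = 0.376.
  propane: x = 0.640, y = 0.953
  isopentane: x = 0.360, y = 0.047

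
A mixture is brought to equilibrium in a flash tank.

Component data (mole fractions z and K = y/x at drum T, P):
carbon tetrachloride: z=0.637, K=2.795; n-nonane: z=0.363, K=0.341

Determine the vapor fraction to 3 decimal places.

ψ = 0.764

Let ψ = V/F and solve Σ zᵢ(Kᵢ−1)/(1+ψ(Kᵢ−1)) = 0.
Feasibility: ΣzᵢKᵢ = 1.904, Σzᵢ/Kᵢ = 1.292 — both > 1, two phases present.
Binary case is linear: z₁(K₁−1)(1+ψ(K₂−1)) + z₂(K₂−1)(1+ψ(K₁−1)) = 0
⇒ ψ = [z₁(K₁−1)+z₂(K₂−1)] / [−(K₁−1)(K₂−1)] = 0.9042/1.1829 = 0.764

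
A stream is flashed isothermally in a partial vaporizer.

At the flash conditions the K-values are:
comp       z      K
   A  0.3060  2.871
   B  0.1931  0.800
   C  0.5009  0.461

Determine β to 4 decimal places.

Material balance + equilibrium reduce to Σ zᵢ(Kᵢ−1)/(1+β(Kᵢ−1)) = 0.
g(0) = ΣzᵢKᵢ − 1 = 0.2639 and g(1) = 1 − Σzᵢ/Kᵢ = -0.4345, so a root lies in (0, 1).
Newton iteration, β⁰ = 0.55:
  β = 0.5500: g = -0.14498, g' = -0.5639 → β = 0.2929
  β = 0.2929: g = 0.00821, g' = -0.6609 → β = 0.3053
  β = 0.3053: g = 0.00006, g' = -0.6511 → β = 0.3054
Converged at β = 0.3054.

β = 0.3054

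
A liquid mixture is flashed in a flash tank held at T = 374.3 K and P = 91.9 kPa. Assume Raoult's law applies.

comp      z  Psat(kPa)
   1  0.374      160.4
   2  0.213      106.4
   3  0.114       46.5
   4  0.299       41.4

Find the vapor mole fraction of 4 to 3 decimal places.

Raoult's law: Kᵢ = Pᵢˢᵃᵗ/P = Pᵢˢᵃᵗ/91.9.
  K_1 = 160.4/91.9 = 1.74538, K_2 = 106.4/91.9 = 1.15778, K_3 = 46.5/91.9 = 0.50598, K_4 = 41.4/91.9 = 0.45049
Newton iteration, β⁰ = 0.5:
  β = 0.500: g = -0.0671, g' = -0.336 → β = 0.300
  β = 0.300: g = -0.0029, g' = -0.311 → β = 0.291
Converged at β = 0.291.
Compositions from xᵢ = zᵢ/(1+β(Kᵢ−1)), yᵢ = Kᵢxᵢ:
  1: x = 0.307, y = 0.537
  2: x = 0.204, y = 0.236
  3: x = 0.133, y = 0.067
  4: x = 0.356, y = 0.160

y_4 = 0.160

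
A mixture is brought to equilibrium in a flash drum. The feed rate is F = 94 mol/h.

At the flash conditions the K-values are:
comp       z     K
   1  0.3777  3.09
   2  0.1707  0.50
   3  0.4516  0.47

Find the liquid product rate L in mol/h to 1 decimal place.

L = 54.0 mol/h

Material balance + equilibrium reduce to Σ zᵢ(Kᵢ−1)/(1+β(Kᵢ−1)) = 0.
g(0) = ΣzᵢKᵢ − 1 = 0.4647 and g(1) = 1 − Σzᵢ/Kᵢ = -0.4245, so a root lies in (0, 1).
Newton iteration, β⁰ = 0.5:
  β = 0.5000: g = -0.05343, g' = -0.7052 → β = 0.4242
  β = 0.4242: g = 0.00131, g' = -0.7434 → β = 0.4260
Converged at β = 0.4260.
Then V = β·F = 0.4260·94 = 40.0 mol/h and L = F − V = 54.0 mol/h.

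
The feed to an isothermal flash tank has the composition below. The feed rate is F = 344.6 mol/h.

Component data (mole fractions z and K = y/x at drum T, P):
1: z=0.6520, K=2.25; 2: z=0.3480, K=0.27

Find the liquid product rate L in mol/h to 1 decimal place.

L = 132.8 mol/h

Rachford–Rice: g(ψ) = Σ zᵢ(Kᵢ−1)/(1+ψ(Kᵢ−1)) = 0.
Feasibility: ΣzᵢKᵢ = 1.5610, Σzᵢ/Kᵢ = 1.5787 — both > 1, two phases present.
Newton iteration, ψ⁰ = 0.4:
  ψ = 0.4000: g = 0.18452, g' = -0.8227 → ψ = 0.6243
  ψ = 0.6243: g = -0.00897, g' = -0.9474 → ψ = 0.6148
Converged at ψ = 0.6148.
Then V = ψ·F = 0.6148·344.6 = 211.8 mol/h and L = F − V = 132.8 mol/h.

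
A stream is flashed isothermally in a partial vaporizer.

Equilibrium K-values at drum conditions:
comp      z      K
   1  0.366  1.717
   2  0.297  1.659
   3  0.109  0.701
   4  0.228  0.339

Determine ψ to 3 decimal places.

Rachford–Rice: g(ψ) = Σ zᵢ(Kᵢ−1)/(1+ψ(Kᵢ−1)) = 0.
g(0) = ΣzᵢKᵢ − 1 = 0.275 and g(1) = 1 − Σzᵢ/Kᵢ = -0.220, so a root lies in (0, 1).
Newton–Raphson from ψ = 0.5:
  ψ = 0.500: g = 0.0770, g' = -0.411 → ψ = 0.687
  ψ = 0.687: g = -0.0068, g' = -0.496 → ψ = 0.674
Converged at ψ = 0.674.

ψ = 0.674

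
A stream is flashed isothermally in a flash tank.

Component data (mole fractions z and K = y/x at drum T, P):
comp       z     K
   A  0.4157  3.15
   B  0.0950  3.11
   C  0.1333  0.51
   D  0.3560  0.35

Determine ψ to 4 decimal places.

ψ = 0.6075

Rachford–Rice: g(ψ) = Σ zᵢ(Kᵢ−1)/(1+ψ(Kᵢ−1)) = 0.
g(0) = ΣzᵢKᵢ − 1 = 0.7975 and g(1) = 1 − Σzᵢ/Kᵢ = -0.4410, so a root lies in (0, 1).
Newton–Raphson from ψ = 0.53:
  ψ = 0.5300: g = 0.07112, g' = -0.9225 → ψ = 0.6071
  ψ = 0.6071: g = 0.00037, g' = -0.9181 → ψ = 0.6075
Converged at ψ = 0.6075.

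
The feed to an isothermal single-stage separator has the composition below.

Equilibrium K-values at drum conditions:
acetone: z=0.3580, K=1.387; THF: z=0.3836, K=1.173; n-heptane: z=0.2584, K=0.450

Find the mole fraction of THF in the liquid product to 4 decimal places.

Rachford–Rice: g(ψ) = Σ zᵢ(Kᵢ−1)/(1+ψ(Kᵢ−1)) = 0.
Check two-phase: ΣzᵢKᵢ = 1.0628 > 1 and Σzᵢ/Kᵢ = 1.1594 > 1, so g(0) = 0.0628 > 0 and g(1) = -0.1594 < 0.
Newton iteration, ψ⁰ = 0.56:
  ψ = 0.5600: g = -0.03101, g' = -0.2090 → ψ = 0.4116
  ψ = 0.4116: g = -0.00225, g' = -0.1805 → ψ = 0.3992
  ψ = 0.3992: g = -0.00001, g' = -0.1786 → ψ = 0.3991
Converged at ψ = 0.3991.
Compositions from xᵢ = zᵢ/(1+ψ(Kᵢ−1)), yᵢ = Kᵢxᵢ:
  acetone: x = 0.3101, y = 0.4301
  THF: x = 0.3588, y = 0.4209
  n-heptane: x = 0.3311, y = 0.1490

x_THF = 0.3588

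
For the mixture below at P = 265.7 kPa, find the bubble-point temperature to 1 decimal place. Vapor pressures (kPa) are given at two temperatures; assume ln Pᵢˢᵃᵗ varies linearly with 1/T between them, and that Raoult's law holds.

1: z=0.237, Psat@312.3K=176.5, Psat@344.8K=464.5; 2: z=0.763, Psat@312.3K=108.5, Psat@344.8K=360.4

T = 333.4 K

Bubble-point temperature: ΣzᵢPᵢˢᵃᵗ(T) = P. Interpolate ln Pᵢˢᵃᵗ = aᵢ + bᵢ/T.
  T = 312.3 K: ΣzᵢPᵢˢᵃᵗ = 124.62 kPa
  T = 344.8 K: ΣzᵢPᵢˢᵃᵗ = 385.07 kPa
  T = 328.6 K: ΣzᵢPᵢˢᵃᵗ = 225.32 kPa
  T = 336.7 K: ΣzᵢPᵢˢᵃᵗ = 296.37 kPa
  T = 332.6 K: ΣzᵢPᵢˢᵃᵗ = 258.39 kPa
  T = 334.6 K: ΣzᵢPᵢˢᵃᵗ = 276.37 kPa
Interpolating between 332.6 K and 334.6 K gives T ≈ 333.4 K.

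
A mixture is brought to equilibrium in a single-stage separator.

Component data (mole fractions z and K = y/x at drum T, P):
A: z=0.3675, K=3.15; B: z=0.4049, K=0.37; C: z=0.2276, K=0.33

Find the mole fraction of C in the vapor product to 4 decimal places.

Newton iteration, ψ⁰ = 0.59:
  ψ = 0.5900: g = -0.30987, g' = -1.0166 → ψ = 0.2852
  ψ = 0.2852: g = -0.00967, g' = -1.0477 → ψ = 0.2760
Converged at ψ = 0.2760.
Compositions from xᵢ = zᵢ/(1+ψ(Kᵢ−1)), yᵢ = Kᵢxᵢ:
  A: x = 0.2306, y = 0.7265
  B: x = 0.4901, y = 0.1813
  C: x = 0.2792, y = 0.0921

y_C = 0.0921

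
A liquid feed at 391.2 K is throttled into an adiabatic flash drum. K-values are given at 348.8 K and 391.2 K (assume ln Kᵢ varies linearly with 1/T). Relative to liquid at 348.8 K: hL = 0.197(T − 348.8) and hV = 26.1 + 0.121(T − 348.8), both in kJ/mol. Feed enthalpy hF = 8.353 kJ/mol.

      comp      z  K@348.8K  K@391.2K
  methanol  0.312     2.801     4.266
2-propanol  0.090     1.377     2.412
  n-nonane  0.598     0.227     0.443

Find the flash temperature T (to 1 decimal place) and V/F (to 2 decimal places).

T = 362.0 K, V/F = 0.23

Adiabatic flash: solve Rachford–Rice at each trial T, then check hF = ψ·hV(T) + (1−ψ)·hL(T).
  T = 348.8 K: K = (2.801, 1.377, 0.227), RR gives ψ = 0.107, H_out = 2.788 kJ/mol
  T = 391.2 K: K = (4.266, 2.412, 0.443), RR gives ψ = 0.500, H_out = 19.788 kJ/mol
  T = 370.0 K: K = (3.499, 1.852, 0.323), RR gives ψ = 0.299, H_out = 11.498 kJ/mol
  T = 359.4 K: K = (3.141, 1.604, 0.272), RR gives ψ = 0.206, H_out = 7.298 kJ/mol
  T = 364.7 K: K = (3.317, 1.725, 0.297), RR gives ψ = 0.253, H_out = 9.422 kJ/mol
  T = 362.0 K: K = (3.227, 1.663, 0.284), RR gives ψ = 0.229, H_out = 8.348 kJ/mol
  T = 363.4 K: K = (3.274, 1.695, 0.291), RR gives ψ = 0.241, H_out = 8.907 kJ/mol
Linear interpolation between T = 362.0 (H_out = 8.348) and T = 363.4 (H_out = 8.907) on hF = 8.353 gives T ≈ 362.0 K, at which ψ = 0.23.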